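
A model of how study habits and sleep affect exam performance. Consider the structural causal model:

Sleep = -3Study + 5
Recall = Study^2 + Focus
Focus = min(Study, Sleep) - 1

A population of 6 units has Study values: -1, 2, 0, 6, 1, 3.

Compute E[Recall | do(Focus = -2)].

The intervention sets Focus=-2 in all 6 units regardless of Study. Recomputing Recall per unit gives -1, 2, -2, 34, -1, 7; average 6.5.

6.5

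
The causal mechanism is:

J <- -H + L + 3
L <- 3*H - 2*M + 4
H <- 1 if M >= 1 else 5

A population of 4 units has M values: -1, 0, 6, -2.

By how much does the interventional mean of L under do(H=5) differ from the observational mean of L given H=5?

-3.5

Every unit gets H=5 under the intervention. L values become 21, 19, 7, 23; E[L|do(H=5)] = 17.5.
E[L|H=5] averages over only the 3 units with H=5 (M = -1, 0, -2): L = 21, 19, 23, mean 21.
Difference = 17.5 − 21 = -3.5.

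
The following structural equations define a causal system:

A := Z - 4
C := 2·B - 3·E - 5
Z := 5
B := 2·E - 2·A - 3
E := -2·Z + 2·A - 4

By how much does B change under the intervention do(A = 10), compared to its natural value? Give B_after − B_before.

Under do(A=10), the mechanism A := Z - 4 is discarded; A is fixed at 10.
E = -2·Z + 2·A - 4  [with Z=5, A=10]  = 6
B = 2·E - 2·A - 3  [with E=6, A=10]  = -11
Without intervention: A = Z - 4  [with Z=5]  = 1; E = -2·Z + 2·A - 4  [with Z=5, A=1]  = -12; B = 2·E - 2·A - 3  [with E=-12, A=1]  = -29.
Change = -11 − (-29) = 18.

18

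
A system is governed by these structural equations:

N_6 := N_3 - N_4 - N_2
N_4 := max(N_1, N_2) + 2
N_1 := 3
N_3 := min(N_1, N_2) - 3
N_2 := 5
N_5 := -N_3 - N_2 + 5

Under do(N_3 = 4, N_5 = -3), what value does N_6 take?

-8

Setting N_3 = 4, N_5 = -3 by intervention discards those variables' equations.
N_4 = max(N_1, N_2) + 2  [with N_1=3, N_2=5]  = 7
N_6 = N_3 - N_4 - N_2  [with N_3=4, N_4=7, N_2=5]  = -8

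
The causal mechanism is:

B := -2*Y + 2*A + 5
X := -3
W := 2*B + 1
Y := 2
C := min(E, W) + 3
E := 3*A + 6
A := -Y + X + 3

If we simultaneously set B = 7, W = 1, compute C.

Under do(B = 7, W = 1), each intervened variable's structural equation is replaced by its fixed value.
A = -Y + X + 3  [with Y=2, X=-3]  = -2
E = 3*A + 6  [with A=-2]  = 0
C = min(E, W) + 3  [with E=0, W=1]  = 3

3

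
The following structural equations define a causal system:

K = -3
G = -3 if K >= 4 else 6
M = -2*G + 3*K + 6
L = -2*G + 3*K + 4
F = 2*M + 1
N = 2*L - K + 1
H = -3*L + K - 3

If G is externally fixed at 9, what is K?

Under do(G=9), the mechanism G = -3 if K >= 4 else 6 is discarded; G is fixed at 9.
K is not downstream of the intervention, so its value is determined by the original equations.

-3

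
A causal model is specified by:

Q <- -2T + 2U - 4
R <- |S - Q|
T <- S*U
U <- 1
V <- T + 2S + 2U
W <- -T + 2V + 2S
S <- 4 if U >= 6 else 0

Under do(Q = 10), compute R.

Under do(Q=10), the mechanism Q <- -2T + 2U - 4 is discarded; Q is fixed at 10.
S = 4 if U >= 6 else 0  [with U=1]  = 0
R = |S - Q|  [with S=0, Q=10]  = 10

10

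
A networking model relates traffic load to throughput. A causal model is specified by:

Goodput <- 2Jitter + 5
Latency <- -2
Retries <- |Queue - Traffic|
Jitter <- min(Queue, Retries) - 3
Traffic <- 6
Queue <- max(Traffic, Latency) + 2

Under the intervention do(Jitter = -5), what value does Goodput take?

-5

The intervention breaks the incoming arrows to Jitter: Jitter <- min(Queue, Retries) - 3 no longer applies, and Jitter = -5.
Goodput = 2Jitter + 5  [with Jitter=-5]  = -5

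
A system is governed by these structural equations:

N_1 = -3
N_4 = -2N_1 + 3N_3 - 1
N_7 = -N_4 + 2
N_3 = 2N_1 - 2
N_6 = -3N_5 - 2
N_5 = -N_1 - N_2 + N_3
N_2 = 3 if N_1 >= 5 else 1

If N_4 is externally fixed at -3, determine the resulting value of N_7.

5

The intervention breaks the incoming arrows to N_4: N_4 = -2N_1 + 3N_3 - 1 no longer applies, and N_4 = -3.
N_7 = -N_4 + 2  [with N_4=-3]  = 5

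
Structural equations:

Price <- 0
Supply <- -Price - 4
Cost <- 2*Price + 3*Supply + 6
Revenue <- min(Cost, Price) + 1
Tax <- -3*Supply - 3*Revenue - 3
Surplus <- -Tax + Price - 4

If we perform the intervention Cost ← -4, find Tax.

do(Cost=-4) replaces the equation Cost <- 2*Price + 3*Supply + 6 with the constant Cost = -4.
Supply = -Price - 4  [with Price=0]  = -4
Revenue = min(Cost, Price) + 1  [with Cost=-4, Price=0]  = -3
Tax = -3*Supply - 3*Revenue - 3  [with Supply=-4, Revenue=-3]  = 18

18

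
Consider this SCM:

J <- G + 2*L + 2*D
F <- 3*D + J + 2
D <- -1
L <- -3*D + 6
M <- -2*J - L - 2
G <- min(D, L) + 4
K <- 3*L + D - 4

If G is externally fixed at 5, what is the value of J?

Intervening sets G = 5 and removes its equation (G <- min(D, L) + 4).
L = -3*D + 6  [with D=-1]  = 9
J = G + 2*L + 2*D  [with G=5, L=9, D=-1]  = 21

21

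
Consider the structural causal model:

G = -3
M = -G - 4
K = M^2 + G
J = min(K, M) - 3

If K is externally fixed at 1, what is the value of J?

-4

The intervention breaks the incoming arrows to K: K = M^2 + G no longer applies, and K = 1.
M = -G - 4  [with G=-3]  = -1
J = min(K, M) - 3  [with K=1, M=-1]  = -4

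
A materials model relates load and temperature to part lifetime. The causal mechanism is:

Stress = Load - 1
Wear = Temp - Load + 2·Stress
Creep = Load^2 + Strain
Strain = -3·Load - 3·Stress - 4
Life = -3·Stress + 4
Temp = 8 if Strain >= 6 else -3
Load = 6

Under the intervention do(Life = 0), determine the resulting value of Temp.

-3

Under do(Life=0), the mechanism Life = -3·Stress + 4 is discarded; Life is fixed at 0.
Since Temp is not a descendant of the intervened variable, it is unaffected.
Stress = Load - 1  [with Load=6]  = 5
Strain = -3·Load - 3·Stress - 4  [with Load=6, Stress=5]  = -37
Temp = 8 if Strain >= 6 else -3  [with Strain=-37]  = -3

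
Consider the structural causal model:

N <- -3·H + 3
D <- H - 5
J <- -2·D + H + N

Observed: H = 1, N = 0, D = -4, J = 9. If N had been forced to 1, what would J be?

10

Under do(N=1), the mechanism N <- -3·H + 3 is discarded; N is fixed at 1.
D = H - 5  [with H=1]  = -4
J = -2·D + H + N  [with D=-4, H=1, N=1]  = 10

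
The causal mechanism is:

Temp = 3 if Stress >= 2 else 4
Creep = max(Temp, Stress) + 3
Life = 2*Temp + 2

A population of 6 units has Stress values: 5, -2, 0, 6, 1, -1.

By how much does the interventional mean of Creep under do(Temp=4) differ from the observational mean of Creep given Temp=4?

0.5

do(Temp=4) breaks Temp's dependence on Stress. With Temp=4 fixed, Creep across the units is 8, 7, 7, 9, 7, 7, mean 7.5.
E[Creep|Temp=4] averages over only the 4 units with Temp=4 (Stress = -2, 0, 1, -1): Creep = 7, 7, 7, 7, mean 7.
Difference = 7.5 − 7 = 0.5.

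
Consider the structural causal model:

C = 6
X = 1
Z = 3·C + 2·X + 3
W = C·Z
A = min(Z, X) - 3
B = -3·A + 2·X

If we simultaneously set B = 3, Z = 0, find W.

0

Under do(B = 3, Z = 0), each intervened variable's structural equation is replaced by its fixed value.
W = C·Z  [with C=6, Z=0]  = 0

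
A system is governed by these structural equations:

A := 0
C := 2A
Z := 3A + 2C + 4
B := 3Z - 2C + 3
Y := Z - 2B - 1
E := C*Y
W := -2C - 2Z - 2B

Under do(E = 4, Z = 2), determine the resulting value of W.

Under do(E = 4, Z = 2), each intervened variable's structural equation is replaced by its fixed value.
C = 2A  [with A=0]  = 0
B = 3Z - 2C + 3  [with Z=2, C=0]  = 9
W = -2C - 2Z - 2B  [with C=0, Z=2, B=9]  = -22

-22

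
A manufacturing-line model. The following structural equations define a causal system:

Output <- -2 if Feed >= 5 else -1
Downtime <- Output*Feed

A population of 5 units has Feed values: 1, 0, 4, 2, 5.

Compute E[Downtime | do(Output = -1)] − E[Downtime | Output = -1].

-0.65

Every unit gets Output=-1 under the intervention. Downtime values become -1, 0, -4, -2, -5; E[Downtime|do(Output=-1)] = -2.4.
Conditioning on Output=-1 selects the 4 unit(s) with Feed ∈ {1, 0, 4, 2}. Their Downtime values: -1, 0, -4, -2. Mean = -1.75.
Difference = -2.4 − (-1.75) = -0.65.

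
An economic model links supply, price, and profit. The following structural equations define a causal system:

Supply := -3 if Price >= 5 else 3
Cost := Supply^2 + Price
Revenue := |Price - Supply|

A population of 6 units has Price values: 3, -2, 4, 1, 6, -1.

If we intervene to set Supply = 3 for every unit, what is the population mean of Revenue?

2.5

Under do(Supply=3), Supply's equation is replaced by Supply=3 for every unit. Per-unit Revenue: 0, 5, 1, 2, 3, 4. Mean = 2.5.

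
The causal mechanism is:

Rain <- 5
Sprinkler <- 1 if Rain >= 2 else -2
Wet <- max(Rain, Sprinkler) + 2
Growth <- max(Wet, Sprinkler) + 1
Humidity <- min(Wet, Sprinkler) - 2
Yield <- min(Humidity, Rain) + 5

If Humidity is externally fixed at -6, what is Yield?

The intervention breaks the incoming arrows to Humidity: Humidity <- min(Wet, Sprinkler) - 2 no longer applies, and Humidity = -6.
Yield = min(Humidity, Rain) + 5  [with Humidity=-6, Rain=5]  = -1

-1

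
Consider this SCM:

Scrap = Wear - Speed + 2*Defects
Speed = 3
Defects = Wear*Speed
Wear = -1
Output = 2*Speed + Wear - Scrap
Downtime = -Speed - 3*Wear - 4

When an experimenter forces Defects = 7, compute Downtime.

The intervention breaks the incoming arrows to Defects: Defects = Wear*Speed no longer applies, and Defects = 7.
No directed path runs from Defects to Downtime, so Downtime keeps its natural value.
Downtime = -Speed - 3*Wear - 4  [with Speed=3, Wear=-1]  = -4

-4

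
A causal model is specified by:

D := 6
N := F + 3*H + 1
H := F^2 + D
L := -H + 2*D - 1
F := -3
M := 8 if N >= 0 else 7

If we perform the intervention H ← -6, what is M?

7

do(H=-6) replaces the equation H := F^2 + D with the constant H = -6.
N = F + 3*H + 1  [with F=-3, H=-6]  = -20
M = 8 if N >= 0 else 7  [with N=-20]  = 7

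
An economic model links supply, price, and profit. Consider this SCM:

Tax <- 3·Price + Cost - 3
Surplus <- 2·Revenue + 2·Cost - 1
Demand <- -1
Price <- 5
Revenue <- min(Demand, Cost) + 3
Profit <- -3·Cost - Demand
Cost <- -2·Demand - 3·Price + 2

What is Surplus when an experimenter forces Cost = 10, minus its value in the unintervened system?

The intervention breaks the incoming arrows to Cost: Cost <- -2·Demand - 3·Price + 2 no longer applies, and Cost = 10.
Revenue = min(Demand, Cost) + 3  [with Demand=-1, Cost=10]  = 2
Surplus = 2·Revenue + 2·Cost - 1  [with Revenue=2, Cost=10]  = 23
Without intervention: Cost = -2·Demand - 3·Price + 2  [with Demand=-1, Price=5]  = -11; Revenue = min(Demand, Cost) + 3  [with Demand=-1, Cost=-11]  = -8; Surplus = 2·Revenue + 2·Cost - 1  [with Revenue=-8, Cost=-11]  = -39.
Change = 23 − (-39) = 62.

62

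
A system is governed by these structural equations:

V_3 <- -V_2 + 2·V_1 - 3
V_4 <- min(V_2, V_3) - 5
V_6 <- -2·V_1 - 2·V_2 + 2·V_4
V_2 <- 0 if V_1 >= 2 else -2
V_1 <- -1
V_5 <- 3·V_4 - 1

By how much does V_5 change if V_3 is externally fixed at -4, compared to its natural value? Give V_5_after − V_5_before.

do(V_3=-4) replaces the equation V_3 <- -V_2 + 2·V_1 - 3 with the constant V_3 = -4.
V_2 = 0 if V_1 >= 2 else -2  [with V_1=-1]  = -2
V_4 = min(V_2, V_3) - 5  [with V_2=-2, V_3=-4]  = -9
V_5 = 3·V_4 - 1  [with V_4=-9]  = -28
Without intervention: V_2 = 0 if V_1 >= 2 else -2  [with V_1=-1]  = -2; V_3 = -V_2 + 2·V_1 - 3  [with V_2=-2, V_1=-1]  = -3; V_4 = min(V_2, V_3) - 5  [with V_2=-2, V_3=-3]  = -8; V_5 = 3·V_4 - 1  [with V_4=-8]  = -25.
Change = -28 − (-25) = -3.

-3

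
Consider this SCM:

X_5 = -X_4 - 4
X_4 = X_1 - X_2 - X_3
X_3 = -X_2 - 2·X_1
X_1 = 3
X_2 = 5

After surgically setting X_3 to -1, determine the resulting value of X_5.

do(X_3=-1) replaces the equation X_3 = -X_2 - 2·X_1 with the constant X_3 = -1.
X_4 = X_1 - X_2 - X_3  [with X_1=3, X_2=5, X_3=-1]  = -1
X_5 = -X_4 - 4  [with X_4=-1]  = -3

-3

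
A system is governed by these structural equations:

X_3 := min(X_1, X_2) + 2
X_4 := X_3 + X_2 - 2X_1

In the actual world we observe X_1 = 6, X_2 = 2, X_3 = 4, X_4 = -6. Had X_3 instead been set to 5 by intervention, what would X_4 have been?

The intervention breaks the incoming arrows to X_3: X_3 := min(X_1, X_2) + 2 no longer applies, and X_3 = 5.
X_4 = X_3 + X_2 - 2X_1  [with X_3=5, X_2=2, X_1=6]  = -5

-5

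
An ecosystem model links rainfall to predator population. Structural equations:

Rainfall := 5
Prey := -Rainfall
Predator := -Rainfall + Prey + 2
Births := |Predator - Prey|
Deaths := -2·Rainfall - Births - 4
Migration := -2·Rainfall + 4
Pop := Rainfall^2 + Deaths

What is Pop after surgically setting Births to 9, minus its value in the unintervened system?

-6

The intervention breaks the incoming arrows to Births: Births := |Predator - Prey| no longer applies, and Births = 9.
Deaths = -2·Rainfall - Births - 4  [with Rainfall=5, Births=9]  = -23
Pop = Rainfall^2 + Deaths  [with Rainfall=5, Deaths=-23]  = 2
Without intervention: Prey = -Rainfall  [with Rainfall=5]  = -5; Predator = -Rainfall + Prey + 2  [with Rainfall=5, Prey=-5]  = -8; Births = |Predator - Prey|  [with Predator=-8, Prey=-5]  = 3; Deaths = -2·Rainfall - Births - 4  [with Rainfall=5, Births=3]  = -17; Pop = Rainfall^2 + Deaths  [with Rainfall=5, Deaths=-17]  = 8.
Change = 2 − 8 = -6.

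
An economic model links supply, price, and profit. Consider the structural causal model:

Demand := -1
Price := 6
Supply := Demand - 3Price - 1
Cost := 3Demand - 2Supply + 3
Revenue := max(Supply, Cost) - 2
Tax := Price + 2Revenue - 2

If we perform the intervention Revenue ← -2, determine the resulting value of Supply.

-20

do(Revenue=-2) replaces the equation Revenue := max(Supply, Cost) - 2 with the constant Revenue = -2.
Supply is not downstream of the intervention, so its value is determined by the original equations.
Supply = Demand - 3Price - 1  [with Demand=-1, Price=6]  = -20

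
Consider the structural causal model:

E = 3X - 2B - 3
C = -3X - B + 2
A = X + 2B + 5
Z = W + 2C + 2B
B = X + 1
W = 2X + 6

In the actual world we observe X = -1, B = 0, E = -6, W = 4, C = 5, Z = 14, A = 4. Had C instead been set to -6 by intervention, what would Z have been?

The intervention breaks the incoming arrows to C: C = -3X - B + 2 no longer applies, and C = -6.
B = X + 1  [with X=-1]  = 0
W = 2X + 6  [with X=-1]  = 4
Z = W + 2C + 2B  [with W=4, C=-6, B=0]  = -8

-8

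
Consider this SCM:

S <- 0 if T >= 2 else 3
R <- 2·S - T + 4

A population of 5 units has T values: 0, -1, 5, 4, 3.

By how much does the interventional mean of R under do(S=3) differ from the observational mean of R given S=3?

-2.7

do(S=3) breaks S's dependence on T. With S=3 fixed, R across the units is 10, 11, 5, 6, 7, mean 7.8.
E[R|S=3] averages over only the 2 units with S=3 (T = 0, -1): R = 10, 11, mean 10.5.
Difference = 7.8 − 10.5 = -2.7.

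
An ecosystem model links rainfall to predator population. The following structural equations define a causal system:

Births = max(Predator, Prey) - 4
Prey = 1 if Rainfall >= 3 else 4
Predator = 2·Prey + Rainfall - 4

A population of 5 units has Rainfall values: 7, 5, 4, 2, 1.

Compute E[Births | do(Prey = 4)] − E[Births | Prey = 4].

The intervention sets Prey=4 in all 5 units regardless of Rainfall. Recomputing Births per unit gives 7, 5, 4, 2, 1; average 3.8.
Observing Prey=4 restricts to units where Prey's equation naturally yields 4: Rainfall ∈ {2, 1}. In that subpopulation Births = 2, 1, mean 1.5.
Difference = 3.8 − 1.5 = 2.3.

2.3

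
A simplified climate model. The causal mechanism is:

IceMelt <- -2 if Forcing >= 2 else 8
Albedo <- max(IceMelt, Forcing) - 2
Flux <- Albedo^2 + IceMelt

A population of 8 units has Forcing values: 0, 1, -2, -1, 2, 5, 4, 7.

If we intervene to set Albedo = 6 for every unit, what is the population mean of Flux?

Under do(Albedo=6), Albedo's equation is replaced by Albedo=6 for every unit. Per-unit Flux: 44, 44, 44, 44, 34, 34, 34, 34. Mean = 39.

39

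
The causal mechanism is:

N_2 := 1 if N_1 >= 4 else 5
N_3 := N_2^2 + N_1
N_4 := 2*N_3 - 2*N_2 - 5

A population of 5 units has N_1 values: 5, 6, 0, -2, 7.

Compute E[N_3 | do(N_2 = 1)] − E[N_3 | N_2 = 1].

-2.8

Under do(N_2=1), N_2's equation is replaced by N_2=1 for every unit. Per-unit N_3: 6, 7, 1, -1, 8. Mean = 4.2.
E[N_3|N_2=1] averages over only the 3 units with N_2=1 (N_1 = 5, 6, 7): N_3 = 6, 7, 8, mean 7.
Difference = 4.2 − 7 = -2.8.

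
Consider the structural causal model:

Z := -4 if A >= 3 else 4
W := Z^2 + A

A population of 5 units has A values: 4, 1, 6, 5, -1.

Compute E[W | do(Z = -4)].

19

do(Z=-4) breaks Z's dependence on A. With Z=-4 fixed, W across the units is 20, 17, 22, 21, 15, mean 19.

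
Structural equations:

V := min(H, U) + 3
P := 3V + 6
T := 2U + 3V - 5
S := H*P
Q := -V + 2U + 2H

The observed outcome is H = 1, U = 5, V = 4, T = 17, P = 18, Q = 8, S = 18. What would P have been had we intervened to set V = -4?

do(V=-4) replaces the equation V := min(H, U) + 3 with the constant V = -4.
P = 3V + 6  [with V=-4]  = -6

-6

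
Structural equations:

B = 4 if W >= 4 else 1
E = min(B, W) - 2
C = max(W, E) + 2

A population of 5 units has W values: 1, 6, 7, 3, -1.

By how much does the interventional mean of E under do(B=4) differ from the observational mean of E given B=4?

-1.8

do(B=4) breaks B's dependence on W. With B=4 fixed, E across the units is -1, 2, 2, 1, -3, mean 0.2.
Conditioning on B=4 selects the 2 unit(s) with W ∈ {6, 7}. Their E values: 2, 2. Mean = 2.
Difference = 0.2 − 2 = -1.8.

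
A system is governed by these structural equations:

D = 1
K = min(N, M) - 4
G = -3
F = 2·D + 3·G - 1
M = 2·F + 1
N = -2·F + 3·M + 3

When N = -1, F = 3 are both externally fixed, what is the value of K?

The joint intervention fixes N = -1, F = 3, removing each variable's own equation.
M = 2·F + 1  [with F=3]  = 7
K = min(N, M) - 4  [with N=-1, M=7]  = -5

-5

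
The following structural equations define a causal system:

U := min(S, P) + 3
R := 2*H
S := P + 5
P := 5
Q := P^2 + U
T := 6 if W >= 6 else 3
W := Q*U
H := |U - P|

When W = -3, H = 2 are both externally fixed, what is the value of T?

3

Under do(W = -3, H = 2), each intervened variable's structural equation is replaced by its fixed value.
T = 6 if W >= 6 else 3  [with W=-3]  = 3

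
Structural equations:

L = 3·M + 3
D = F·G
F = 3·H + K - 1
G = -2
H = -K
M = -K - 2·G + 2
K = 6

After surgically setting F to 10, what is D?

Under do(F=10), the mechanism F = 3·H + K - 1 is discarded; F is fixed at 10.
D = F·G  [with F=10, G=-2]  = -20

-20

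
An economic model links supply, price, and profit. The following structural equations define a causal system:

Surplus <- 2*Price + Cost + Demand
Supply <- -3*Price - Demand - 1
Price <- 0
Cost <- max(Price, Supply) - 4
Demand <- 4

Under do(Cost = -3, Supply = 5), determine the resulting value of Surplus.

The joint intervention fixes Cost = -3, Supply = 5, removing each variable's own equation.
Surplus = 2*Price + Cost + Demand  [with Price=0, Cost=-3, Demand=4]  = 1

1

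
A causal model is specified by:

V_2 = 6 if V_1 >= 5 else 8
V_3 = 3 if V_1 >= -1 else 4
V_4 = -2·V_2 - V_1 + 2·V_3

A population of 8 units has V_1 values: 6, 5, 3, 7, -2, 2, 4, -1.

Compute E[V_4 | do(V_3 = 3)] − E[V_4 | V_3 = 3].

The intervention sets V_3=3 in all 8 units regardless of V_1. Recomputing V_4 per unit gives -12, -11, -13, -13, -8, -12, -14, -9; average -11.5.
E[V_4|V_3=3] averages over only the 7 units with V_3=3 (V_1 = 6, 5, 3, 7, 2, 4, -1): V_4 = -12, -11, -13, -13, -12, -14, -9, mean -12.
Difference = -11.5 − (-12) = 0.5.

0.5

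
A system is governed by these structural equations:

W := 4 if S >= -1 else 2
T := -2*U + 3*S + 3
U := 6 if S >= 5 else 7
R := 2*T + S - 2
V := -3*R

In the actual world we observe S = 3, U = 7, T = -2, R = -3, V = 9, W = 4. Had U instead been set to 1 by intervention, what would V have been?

do(U=1) replaces the equation U := 6 if S >= 5 else 7 with the constant U = 1.
T = -2*U + 3*S + 3  [with U=1, S=3]  = 10
R = 2*T + S - 2  [with T=10, S=3]  = 21
V = -3*R  [with R=21]  = -63

-63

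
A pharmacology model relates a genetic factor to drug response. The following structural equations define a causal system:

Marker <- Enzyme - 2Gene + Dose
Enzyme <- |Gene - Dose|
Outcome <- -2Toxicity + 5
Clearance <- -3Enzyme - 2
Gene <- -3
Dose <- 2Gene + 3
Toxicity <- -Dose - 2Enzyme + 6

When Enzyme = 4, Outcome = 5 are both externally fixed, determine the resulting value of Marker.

7

The joint intervention fixes Enzyme = 4, Outcome = 5, removing each variable's own equation.
Dose = 2Gene + 3  [with Gene=-3]  = -3
Marker = Enzyme - 2Gene + Dose  [with Enzyme=4, Gene=-3, Dose=-3]  = 7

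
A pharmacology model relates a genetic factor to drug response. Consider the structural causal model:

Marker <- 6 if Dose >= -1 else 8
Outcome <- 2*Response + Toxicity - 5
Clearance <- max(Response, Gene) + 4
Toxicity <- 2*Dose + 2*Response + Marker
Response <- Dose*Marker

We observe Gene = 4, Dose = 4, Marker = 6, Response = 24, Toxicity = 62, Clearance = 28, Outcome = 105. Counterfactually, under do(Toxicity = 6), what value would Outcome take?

Under do(Toxicity=6), the mechanism Toxicity <- 2*Dose + 2*Response + Marker is discarded; Toxicity is fixed at 6.
Marker = 6 if Dose >= -1 else 8  [with Dose=4]  = 6
Response = Dose*Marker  [with Dose=4, Marker=6]  = 24
Outcome = 2*Response + Toxicity - 5  [with Response=24, Toxicity=6]  = 49

49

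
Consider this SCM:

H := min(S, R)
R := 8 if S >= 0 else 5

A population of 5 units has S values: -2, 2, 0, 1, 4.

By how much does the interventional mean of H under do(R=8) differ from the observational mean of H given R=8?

-0.75

Every unit gets R=8 under the intervention. H values become -2, 2, 0, 1, 4; E[H|do(R=8)] = 1.
Conditioning on R=8 selects the 4 unit(s) with S ∈ {2, 0, 1, 4}. Their H values: 2, 0, 1, 4. Mean = 1.75.
Difference = 1 − 1.75 = -0.75.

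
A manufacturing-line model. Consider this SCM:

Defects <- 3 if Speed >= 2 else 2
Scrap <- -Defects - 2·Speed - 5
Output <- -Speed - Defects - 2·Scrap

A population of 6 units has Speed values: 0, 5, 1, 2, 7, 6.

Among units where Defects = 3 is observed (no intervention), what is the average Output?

E[Output|Defects=3] averages over only the 4 units with Defects=3 (Speed = 5, 2, 7, 6): Output = 28, 19, 34, 31, mean 28.

28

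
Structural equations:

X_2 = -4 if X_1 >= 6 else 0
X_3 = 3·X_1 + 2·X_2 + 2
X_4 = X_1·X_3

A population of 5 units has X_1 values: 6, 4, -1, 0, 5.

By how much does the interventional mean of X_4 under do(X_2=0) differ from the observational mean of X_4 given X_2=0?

do(X_2=0) breaks X_2's dependence on X_1. With X_2=0 fixed, X_4 across the units is 120, 56, 1, 0, 85, mean 52.4.
E[X_4|X_2=0] averages over only the 4 units with X_2=0 (X_1 = 4, -1, 0, 5): X_4 = 56, 1, 0, 85, mean 35.5.
Difference = 52.4 − 35.5 = 16.9.

16.9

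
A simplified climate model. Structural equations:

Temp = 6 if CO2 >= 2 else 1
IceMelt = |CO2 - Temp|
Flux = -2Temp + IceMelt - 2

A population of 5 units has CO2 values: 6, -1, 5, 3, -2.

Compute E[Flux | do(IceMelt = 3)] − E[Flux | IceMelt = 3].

do(IceMelt=3) breaks IceMelt's dependence on CO2. With IceMelt=3 fixed, Flux across the units is -11, -1, -11, -11, -1, mean -7.
Conditioning on IceMelt=3 selects the 2 unit(s) with CO2 ∈ {3, -2}. Their Flux values: -11, -1. Mean = -6.
Difference = -7 − (-6) = -1.

-1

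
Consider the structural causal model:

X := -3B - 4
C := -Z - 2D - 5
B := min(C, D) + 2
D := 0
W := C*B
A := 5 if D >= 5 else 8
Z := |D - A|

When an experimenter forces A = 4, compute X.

Under do(A=4), the mechanism A := 5 if D >= 5 else 8 is discarded; A is fixed at 4.
Z = |D - A|  [with D=0, A=4]  = 4
C = -Z - 2D - 5  [with Z=4, D=0]  = -9
B = min(C, D) + 2  [with C=-9, D=0]  = -7
X = -3B - 4  [with B=-7]  = 17

17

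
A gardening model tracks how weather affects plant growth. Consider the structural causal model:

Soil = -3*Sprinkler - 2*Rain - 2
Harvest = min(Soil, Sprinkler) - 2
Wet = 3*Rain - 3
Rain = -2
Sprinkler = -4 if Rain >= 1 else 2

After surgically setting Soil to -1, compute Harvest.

do(Soil=-1) replaces the equation Soil = -3*Sprinkler - 2*Rain - 2 with the constant Soil = -1.
Sprinkler = -4 if Rain >= 1 else 2  [with Rain=-2]  = 2
Harvest = min(Soil, Sprinkler) - 2  [with Soil=-1, Sprinkler=2]  = -3

-3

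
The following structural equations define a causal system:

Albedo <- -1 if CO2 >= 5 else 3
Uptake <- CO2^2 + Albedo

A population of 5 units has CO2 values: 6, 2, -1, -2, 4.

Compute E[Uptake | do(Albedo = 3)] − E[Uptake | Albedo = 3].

5.95

The intervention sets Albedo=3 in all 5 units regardless of CO2. Recomputing Uptake per unit gives 39, 7, 4, 7, 19; average 15.2.
Conditioning on Albedo=3 selects the 4 unit(s) with CO2 ∈ {2, -1, -2, 4}. Their Uptake values: 7, 4, 7, 19. Mean = 9.25.
Difference = 15.2 − 9.25 = 5.95.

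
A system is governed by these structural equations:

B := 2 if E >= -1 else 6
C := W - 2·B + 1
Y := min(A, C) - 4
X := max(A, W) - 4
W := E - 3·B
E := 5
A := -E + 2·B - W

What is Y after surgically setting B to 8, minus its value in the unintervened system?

Under do(B=8), the mechanism B := 2 if E >= -1 else 6 is discarded; B is fixed at 8.
W = E - 3·B  [with E=5, B=8]  = -19
C = W - 2·B + 1  [with W=-19, B=8]  = -34
A = -E + 2·B - W  [with E=5, B=8, W=-19]  = 30
Y = min(A, C) - 4  [with A=30, C=-34]  = -38
Without intervention: B = 2 if E >= -1 else 6  [with E=5]  = 2; W = E - 3·B  [with E=5, B=2]  = -1; C = W - 2·B + 1  [with W=-1, B=2]  = -4; A = -E + 2·B - W  [with E=5, B=2, W=-1]  = 0; Y = min(A, C) - 4  [with A=0, C=-4]  = -8.
Change = -38 − (-8) = -30.

-30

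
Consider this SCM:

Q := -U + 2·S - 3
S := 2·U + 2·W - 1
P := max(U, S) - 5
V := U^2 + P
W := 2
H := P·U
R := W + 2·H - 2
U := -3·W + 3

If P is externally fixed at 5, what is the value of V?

Under do(P=5), the mechanism P := max(U, S) - 5 is discarded; P is fixed at 5.
U = -3·W + 3  [with W=2]  = -3
V = U^2 + P  [with U=-3, P=5]  = 14

14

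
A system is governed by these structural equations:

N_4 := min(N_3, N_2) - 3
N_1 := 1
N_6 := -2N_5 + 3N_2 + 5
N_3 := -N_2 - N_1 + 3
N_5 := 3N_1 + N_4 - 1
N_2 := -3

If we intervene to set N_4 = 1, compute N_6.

Under do(N_4=1), the mechanism N_4 := min(N_3, N_2) - 3 is discarded; N_4 is fixed at 1.
N_5 = 3N_1 + N_4 - 1  [with N_1=1, N_4=1]  = 3
N_6 = -2N_5 + 3N_2 + 5  [with N_5=3, N_2=-3]  = -10

-10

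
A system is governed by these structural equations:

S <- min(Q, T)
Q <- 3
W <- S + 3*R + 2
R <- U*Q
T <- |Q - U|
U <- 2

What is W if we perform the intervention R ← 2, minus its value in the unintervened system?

-12

Under do(R=2), the mechanism R <- U*Q is discarded; R is fixed at 2.
T = |Q - U|  [with Q=3, U=2]  = 1
S = min(Q, T)  [with Q=3, T=1]  = 1
W = S + 3*R + 2  [with S=1, R=2]  = 9
Without intervention: T = |Q - U|  [with Q=3, U=2]  = 1; R = U*Q  [with U=2, Q=3]  = 6; S = min(Q, T)  [with Q=3, T=1]  = 1; W = S + 3*R + 2  [with S=1, R=6]  = 21.
Change = 9 − 21 = -12.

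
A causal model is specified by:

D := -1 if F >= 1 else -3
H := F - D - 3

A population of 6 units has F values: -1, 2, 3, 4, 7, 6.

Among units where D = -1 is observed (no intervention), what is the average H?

2.4

E[H|D=-1] averages over only the 5 units with D=-1 (F = 2, 3, 4, 7, 6): H = 0, 1, 2, 5, 4, mean 2.4.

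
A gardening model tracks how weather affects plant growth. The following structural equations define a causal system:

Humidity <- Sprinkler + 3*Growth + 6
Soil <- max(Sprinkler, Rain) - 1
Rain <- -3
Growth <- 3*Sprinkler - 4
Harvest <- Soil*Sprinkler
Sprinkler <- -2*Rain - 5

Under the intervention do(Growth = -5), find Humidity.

Intervening sets Growth = -5 and removes its equation (Growth <- 3*Sprinkler - 4).
Sprinkler = -2*Rain - 5  [with Rain=-3]  = 1
Humidity = Sprinkler + 3*Growth + 6  [with Sprinkler=1, Growth=-5]  = -8

-8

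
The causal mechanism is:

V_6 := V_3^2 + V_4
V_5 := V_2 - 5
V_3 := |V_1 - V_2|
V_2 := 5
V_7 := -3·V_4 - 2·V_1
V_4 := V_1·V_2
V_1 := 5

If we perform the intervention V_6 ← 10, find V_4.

do(V_6=10) replaces the equation V_6 := V_3^2 + V_4 with the constant V_6 = 10.
No directed path runs from V_6 to V_4, so V_4 keeps its natural value.
V_4 = V_1·V_2  [with V_1=5, V_2=5]  = 25

25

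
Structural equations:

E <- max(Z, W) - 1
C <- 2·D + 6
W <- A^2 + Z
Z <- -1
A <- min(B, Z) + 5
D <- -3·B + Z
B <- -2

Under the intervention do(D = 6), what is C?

18

The intervention breaks the incoming arrows to D: D <- -3·B + Z no longer applies, and D = 6.
C = 2·D + 6  [with D=6]  = 18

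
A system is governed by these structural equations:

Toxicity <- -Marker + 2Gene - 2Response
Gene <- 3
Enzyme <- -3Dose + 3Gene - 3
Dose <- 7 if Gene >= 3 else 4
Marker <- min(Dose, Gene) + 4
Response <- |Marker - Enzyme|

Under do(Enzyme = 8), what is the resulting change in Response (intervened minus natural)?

-21

do(Enzyme=8) replaces the equation Enzyme <- -3Dose + 3Gene - 3 with the constant Enzyme = 8.
Dose = 7 if Gene >= 3 else 4  [with Gene=3]  = 7
Marker = min(Dose, Gene) + 4  [with Dose=7, Gene=3]  = 7
Response = |Marker - Enzyme|  [with Marker=7, Enzyme=8]  = 1
Without intervention: Dose = 7 if Gene >= 3 else 4  [with Gene=3]  = 7; Enzyme = -3Dose + 3Gene - 3  [with Dose=7, Gene=3]  = -15; Marker = min(Dose, Gene) + 4  [with Dose=7, Gene=3]  = 7; Response = |Marker - Enzyme|  [with Marker=7, Enzyme=-15]  = 22.
Change = 1 − 22 = -21.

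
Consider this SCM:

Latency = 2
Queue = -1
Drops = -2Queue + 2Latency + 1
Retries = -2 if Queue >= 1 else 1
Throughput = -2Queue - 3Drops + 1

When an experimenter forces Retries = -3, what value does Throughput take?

Intervening sets Retries = -3 and removes its equation (Retries = -2 if Queue >= 1 else 1).
No directed path runs from Retries to Throughput, so Throughput keeps its natural value.
Drops = -2Queue + 2Latency + 1  [with Queue=-1, Latency=2]  = 7
Throughput = -2Queue - 3Drops + 1  [with Queue=-1, Drops=7]  = -18

-18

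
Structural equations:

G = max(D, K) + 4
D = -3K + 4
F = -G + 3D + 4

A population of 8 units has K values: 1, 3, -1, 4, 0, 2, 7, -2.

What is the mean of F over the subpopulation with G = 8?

Conditioning on G=8 selects the 2 unit(s) with K ∈ {4, 0}. Their F values: -28, 8. Mean = -10.

-10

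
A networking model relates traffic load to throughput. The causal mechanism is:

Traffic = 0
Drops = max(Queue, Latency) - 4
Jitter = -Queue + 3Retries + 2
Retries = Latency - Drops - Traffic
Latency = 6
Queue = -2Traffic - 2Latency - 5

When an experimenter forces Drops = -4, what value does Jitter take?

49

Under do(Drops=-4), the mechanism Drops = max(Queue, Latency) - 4 is discarded; Drops is fixed at -4.
Queue = -2Traffic - 2Latency - 5  [with Traffic=0, Latency=6]  = -17
Retries = Latency - Drops - Traffic  [with Latency=6, Drops=-4, Traffic=0]  = 10
Jitter = -Queue + 3Retries + 2  [with Queue=-17, Retries=10]  = 49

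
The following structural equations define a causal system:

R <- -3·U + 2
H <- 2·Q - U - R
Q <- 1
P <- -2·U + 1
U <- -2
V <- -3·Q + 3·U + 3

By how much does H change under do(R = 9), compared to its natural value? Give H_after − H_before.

-1

The intervention breaks the incoming arrows to R: R <- -3·U + 2 no longer applies, and R = 9.
H = 2·Q - U - R  [with Q=1, U=-2, R=9]  = -5
Without intervention: R = -3·U + 2  [with U=-2]  = 8; H = 2·Q - U - R  [with Q=1, U=-2, R=8]  = -4.
Change = -5 − (-4) = -1.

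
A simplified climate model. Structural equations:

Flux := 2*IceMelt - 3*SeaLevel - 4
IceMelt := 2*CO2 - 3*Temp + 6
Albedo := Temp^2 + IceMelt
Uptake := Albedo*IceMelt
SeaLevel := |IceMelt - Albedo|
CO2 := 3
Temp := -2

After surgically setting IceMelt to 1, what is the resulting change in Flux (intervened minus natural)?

The intervention breaks the incoming arrows to IceMelt: IceMelt := 2*CO2 - 3*Temp + 6 no longer applies, and IceMelt = 1.
Albedo = Temp^2 + IceMelt  [with Temp=-2, IceMelt=1]  = 5
SeaLevel = |IceMelt - Albedo|  [with IceMelt=1, Albedo=5]  = 4
Flux = 2*IceMelt - 3*SeaLevel - 4  [with IceMelt=1, SeaLevel=4]  = -14
Without intervention: IceMelt = 2*CO2 - 3*Temp + 6  [with CO2=3, Temp=-2]  = 18; Albedo = Temp^2 + IceMelt  [with Temp=-2, IceMelt=18]  = 22; SeaLevel = |IceMelt - Albedo|  [with IceMelt=18, Albedo=22]  = 4; Flux = 2*IceMelt - 3*SeaLevel - 4  [with IceMelt=18, SeaLevel=4]  = 20.
Change = -14 − 20 = -34.

-34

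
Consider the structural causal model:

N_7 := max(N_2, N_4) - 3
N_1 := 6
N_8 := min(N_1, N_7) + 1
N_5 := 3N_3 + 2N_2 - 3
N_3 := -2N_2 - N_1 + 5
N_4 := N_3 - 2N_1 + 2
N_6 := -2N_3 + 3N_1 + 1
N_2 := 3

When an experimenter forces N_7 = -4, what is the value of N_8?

do(N_7=-4) replaces the equation N_7 := max(N_2, N_4) - 3 with the constant N_7 = -4.
N_8 = min(N_1, N_7) + 1  [with N_1=6, N_7=-4]  = -3

-3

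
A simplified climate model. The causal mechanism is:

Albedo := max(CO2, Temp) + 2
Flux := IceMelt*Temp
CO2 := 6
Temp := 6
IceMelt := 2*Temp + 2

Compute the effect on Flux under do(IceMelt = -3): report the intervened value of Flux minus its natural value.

do(IceMelt=-3) replaces the equation IceMelt := 2*Temp + 2 with the constant IceMelt = -3.
Flux = IceMelt*Temp  [with IceMelt=-3, Temp=6]  = -18
Without intervention: IceMelt = 2*Temp + 2  [with Temp=6]  = 14; Flux = IceMelt*Temp  [with IceMelt=14, Temp=6]  = 84.
Change = -18 − 84 = -102.

-102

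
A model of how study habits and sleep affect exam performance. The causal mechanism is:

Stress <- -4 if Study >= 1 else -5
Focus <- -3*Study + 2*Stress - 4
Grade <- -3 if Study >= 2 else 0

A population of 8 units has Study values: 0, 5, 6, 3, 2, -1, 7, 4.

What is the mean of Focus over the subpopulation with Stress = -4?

-25.5

Conditioning on Stress=-4 selects the 6 unit(s) with Study ∈ {5, 6, 3, 2, 7, 4}. Their Focus values: -27, -30, -21, -18, -33, -24. Mean = -25.5.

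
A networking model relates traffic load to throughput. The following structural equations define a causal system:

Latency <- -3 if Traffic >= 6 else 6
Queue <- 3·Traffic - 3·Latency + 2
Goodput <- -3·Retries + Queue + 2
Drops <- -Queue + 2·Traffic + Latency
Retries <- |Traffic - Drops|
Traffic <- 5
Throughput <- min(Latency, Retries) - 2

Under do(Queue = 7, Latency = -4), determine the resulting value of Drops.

-1

The joint intervention fixes Queue = 7, Latency = -4, removing each variable's own equation.
Drops = -Queue + 2·Traffic + Latency  [with Queue=7, Traffic=5, Latency=-4]  = -1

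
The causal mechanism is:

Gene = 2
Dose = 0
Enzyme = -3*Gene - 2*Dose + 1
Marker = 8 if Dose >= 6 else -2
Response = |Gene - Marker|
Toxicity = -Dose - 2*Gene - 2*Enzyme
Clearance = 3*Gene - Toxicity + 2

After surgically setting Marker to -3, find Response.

5

Intervening sets Marker = -3 and removes its equation (Marker = 8 if Dose >= 6 else -2).
Response = |Gene - Marker|  [with Gene=2, Marker=-3]  = 5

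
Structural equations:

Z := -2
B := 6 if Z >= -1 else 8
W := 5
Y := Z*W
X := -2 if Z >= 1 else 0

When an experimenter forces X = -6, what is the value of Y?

The intervention breaks the incoming arrows to X: X := -2 if Z >= 1 else 0 no longer applies, and X = -6.
Y is not downstream of the intervention, so its value is determined by the original equations.
Y = Z*W  [with Z=-2, W=5]  = -10

-10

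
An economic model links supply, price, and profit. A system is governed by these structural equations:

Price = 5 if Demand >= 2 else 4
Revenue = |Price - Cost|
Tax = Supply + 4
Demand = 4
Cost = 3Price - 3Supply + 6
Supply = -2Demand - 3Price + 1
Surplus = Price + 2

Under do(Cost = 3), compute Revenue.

Intervening sets Cost = 3 and removes its equation (Cost = 3Price - 3Supply + 6).
Price = 5 if Demand >= 2 else 4  [with Demand=4]  = 5
Revenue = |Price - Cost|  [with Price=5, Cost=3]  = 2

2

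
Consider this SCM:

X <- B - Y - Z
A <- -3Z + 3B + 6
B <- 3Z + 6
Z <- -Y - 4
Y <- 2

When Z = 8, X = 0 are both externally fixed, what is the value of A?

Setting Z = 8, X = 0 by intervention discards those variables' equations.
B = 3Z + 6  [with Z=8]  = 30
A = -3Z + 3B + 6  [with Z=8, B=30]  = 72

72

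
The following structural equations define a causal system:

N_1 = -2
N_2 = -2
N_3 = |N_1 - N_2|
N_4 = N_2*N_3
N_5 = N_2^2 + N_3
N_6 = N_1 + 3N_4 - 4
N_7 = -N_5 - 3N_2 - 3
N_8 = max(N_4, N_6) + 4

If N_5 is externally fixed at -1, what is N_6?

-6

The intervention breaks the incoming arrows to N_5: N_5 = N_2^2 + N_3 no longer applies, and N_5 = -1.
Since N_6 is not a descendant of the intervened variable, it is unaffected.
N_3 = |N_1 - N_2|  [with N_1=-2, N_2=-2]  = 0
N_4 = N_2*N_3  [with N_2=-2, N_3=0]  = 0
N_6 = N_1 + 3N_4 - 4  [with N_1=-2, N_4=0]  = -6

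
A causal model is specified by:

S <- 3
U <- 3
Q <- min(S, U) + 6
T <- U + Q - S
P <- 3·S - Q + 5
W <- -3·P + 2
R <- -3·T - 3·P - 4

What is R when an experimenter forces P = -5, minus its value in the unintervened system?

Under do(P=-5), the mechanism P <- 3·S - Q + 5 is discarded; P is fixed at -5.
Q = min(S, U) + 6  [with S=3, U=3]  = 9
T = U + Q - S  [with U=3, Q=9, S=3]  = 9
R = -3·T - 3·P - 4  [with T=9, P=-5]  = -16
Without intervention: Q = min(S, U) + 6  [with S=3, U=3]  = 9; T = U + Q - S  [with U=3, Q=9, S=3]  = 9; P = 3·S - Q + 5  [with S=3, Q=9]  = 5; R = -3·T - 3·P - 4  [with T=9, P=5]  = -46.
Change = -16 − (-46) = 30.

30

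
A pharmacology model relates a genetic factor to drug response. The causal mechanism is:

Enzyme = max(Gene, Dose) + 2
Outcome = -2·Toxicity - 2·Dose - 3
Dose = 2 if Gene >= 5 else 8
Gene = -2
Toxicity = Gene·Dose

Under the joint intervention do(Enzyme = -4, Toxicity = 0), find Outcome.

-19

Setting Enzyme = -4, Toxicity = 0 by intervention discards those variables' equations.
Dose = 2 if Gene >= 5 else 8  [with Gene=-2]  = 8
Outcome = -2·Toxicity - 2·Dose - 3  [with Toxicity=0, Dose=8]  = -19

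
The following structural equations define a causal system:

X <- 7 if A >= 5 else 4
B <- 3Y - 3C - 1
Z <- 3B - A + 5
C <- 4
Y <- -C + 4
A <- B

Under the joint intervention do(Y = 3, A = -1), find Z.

The joint intervention fixes Y = 3, A = -1, removing each variable's own equation.
B = 3Y - 3C - 1  [with Y=3, C=4]  = -4
Z = 3B - A + 5  [with B=-4, A=-1]  = -6

-6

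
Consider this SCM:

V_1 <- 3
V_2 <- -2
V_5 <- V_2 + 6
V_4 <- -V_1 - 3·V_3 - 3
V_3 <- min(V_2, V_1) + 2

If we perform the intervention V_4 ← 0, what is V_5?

4

Intervening sets V_4 = 0 and removes its equation (V_4 <- -V_1 - 3·V_3 - 3).
No directed path runs from V_4 to V_5, so V_5 keeps its natural value.
V_5 = V_2 + 6  [with V_2=-2]  = 4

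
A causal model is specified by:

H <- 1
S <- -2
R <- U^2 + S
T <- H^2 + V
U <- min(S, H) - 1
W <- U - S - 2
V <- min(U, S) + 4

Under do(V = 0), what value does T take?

Under do(V=0), the mechanism V <- min(U, S) + 4 is discarded; V is fixed at 0.
T = H^2 + V  [with H=1, V=0]  = 1

1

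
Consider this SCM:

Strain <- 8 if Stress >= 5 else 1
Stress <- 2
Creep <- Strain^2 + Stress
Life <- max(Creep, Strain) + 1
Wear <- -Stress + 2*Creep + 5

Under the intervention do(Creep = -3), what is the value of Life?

2

do(Creep=-3) replaces the equation Creep <- Strain^2 + Stress with the constant Creep = -3.
Strain = 8 if Stress >= 5 else 1  [with Stress=2]  = 1
Life = max(Creep, Strain) + 1  [with Creep=-3, Strain=1]  = 2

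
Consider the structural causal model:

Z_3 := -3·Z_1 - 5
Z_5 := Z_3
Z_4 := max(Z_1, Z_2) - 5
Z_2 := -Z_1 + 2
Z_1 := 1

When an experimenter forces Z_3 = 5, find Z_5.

5

do(Z_3=5) replaces the equation Z_3 := -3·Z_1 - 5 with the constant Z_3 = 5.
Z_5 = Z_3  [with Z_3=5]  = 5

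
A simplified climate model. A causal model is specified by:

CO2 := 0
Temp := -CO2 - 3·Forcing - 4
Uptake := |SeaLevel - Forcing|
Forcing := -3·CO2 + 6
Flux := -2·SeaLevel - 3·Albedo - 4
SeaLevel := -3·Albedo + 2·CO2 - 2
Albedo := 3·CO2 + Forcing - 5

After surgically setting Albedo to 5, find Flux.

Under do(Albedo=5), the mechanism Albedo := 3·CO2 + Forcing - 5 is discarded; Albedo is fixed at 5.
SeaLevel = -3·Albedo + 2·CO2 - 2  [with Albedo=5, CO2=0]  = -17
Flux = -2·SeaLevel - 3·Albedo - 4  [with SeaLevel=-17, Albedo=5]  = 15

15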